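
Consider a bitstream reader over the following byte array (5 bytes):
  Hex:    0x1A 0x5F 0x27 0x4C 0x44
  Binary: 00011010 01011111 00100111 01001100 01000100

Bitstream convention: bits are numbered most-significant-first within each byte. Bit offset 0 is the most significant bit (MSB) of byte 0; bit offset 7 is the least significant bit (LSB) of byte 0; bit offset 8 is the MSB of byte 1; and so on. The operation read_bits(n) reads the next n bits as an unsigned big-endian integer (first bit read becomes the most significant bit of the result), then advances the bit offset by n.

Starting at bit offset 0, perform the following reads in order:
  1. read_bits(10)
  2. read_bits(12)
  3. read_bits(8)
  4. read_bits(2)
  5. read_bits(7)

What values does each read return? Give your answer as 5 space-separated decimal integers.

Read 1: bits[0:10] width=10 -> value=105 (bin 0001101001); offset now 10 = byte 1 bit 2; 30 bits remain
Read 2: bits[10:22] width=12 -> value=1993 (bin 011111001001); offset now 22 = byte 2 bit 6; 18 bits remain
Read 3: bits[22:30] width=8 -> value=211 (bin 11010011); offset now 30 = byte 3 bit 6; 10 bits remain
Read 4: bits[30:32] width=2 -> value=0 (bin 00); offset now 32 = byte 4 bit 0; 8 bits remain
Read 5: bits[32:39] width=7 -> value=34 (bin 0100010); offset now 39 = byte 4 bit 7; 1 bits remain

Answer: 105 1993 211 0 34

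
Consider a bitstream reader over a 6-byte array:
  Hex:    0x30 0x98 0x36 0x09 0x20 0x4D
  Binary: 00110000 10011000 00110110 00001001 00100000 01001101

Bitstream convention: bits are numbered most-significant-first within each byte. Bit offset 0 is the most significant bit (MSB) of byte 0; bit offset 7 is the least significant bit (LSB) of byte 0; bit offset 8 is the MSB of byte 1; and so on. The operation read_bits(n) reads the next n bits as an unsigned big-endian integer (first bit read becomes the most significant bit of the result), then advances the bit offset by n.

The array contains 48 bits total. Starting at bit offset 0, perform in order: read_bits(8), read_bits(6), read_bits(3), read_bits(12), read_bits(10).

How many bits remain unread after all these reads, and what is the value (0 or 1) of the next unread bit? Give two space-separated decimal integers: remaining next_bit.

Answer: 9 0

Derivation:
Read 1: bits[0:8] width=8 -> value=48 (bin 00110000); offset now 8 = byte 1 bit 0; 40 bits remain
Read 2: bits[8:14] width=6 -> value=38 (bin 100110); offset now 14 = byte 1 bit 6; 34 bits remain
Read 3: bits[14:17] width=3 -> value=0 (bin 000); offset now 17 = byte 2 bit 1; 31 bits remain
Read 4: bits[17:29] width=12 -> value=1729 (bin 011011000001); offset now 29 = byte 3 bit 5; 19 bits remain
Read 5: bits[29:39] width=10 -> value=144 (bin 0010010000); offset now 39 = byte 4 bit 7; 9 bits remain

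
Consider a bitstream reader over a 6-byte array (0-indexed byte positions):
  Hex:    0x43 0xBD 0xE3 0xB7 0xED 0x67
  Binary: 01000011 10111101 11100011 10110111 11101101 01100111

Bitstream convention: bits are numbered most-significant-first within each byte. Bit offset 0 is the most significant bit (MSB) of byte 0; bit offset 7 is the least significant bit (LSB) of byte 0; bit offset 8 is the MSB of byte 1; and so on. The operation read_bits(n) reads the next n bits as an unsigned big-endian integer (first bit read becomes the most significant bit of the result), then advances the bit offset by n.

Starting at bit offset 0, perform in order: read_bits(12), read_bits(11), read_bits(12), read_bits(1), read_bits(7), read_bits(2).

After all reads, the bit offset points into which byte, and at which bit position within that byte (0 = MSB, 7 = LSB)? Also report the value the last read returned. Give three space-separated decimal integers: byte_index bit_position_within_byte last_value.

Read 1: bits[0:12] width=12 -> value=1083 (bin 010000111011); offset now 12 = byte 1 bit 4; 36 bits remain
Read 2: bits[12:23] width=11 -> value=1777 (bin 11011110001); offset now 23 = byte 2 bit 7; 25 bits remain
Read 3: bits[23:35] width=12 -> value=3519 (bin 110110111111); offset now 35 = byte 4 bit 3; 13 bits remain
Read 4: bits[35:36] width=1 -> value=0 (bin 0); offset now 36 = byte 4 bit 4; 12 bits remain
Read 5: bits[36:43] width=7 -> value=107 (bin 1101011); offset now 43 = byte 5 bit 3; 5 bits remain
Read 6: bits[43:45] width=2 -> value=0 (bin 00); offset now 45 = byte 5 bit 5; 3 bits remain

Answer: 5 5 0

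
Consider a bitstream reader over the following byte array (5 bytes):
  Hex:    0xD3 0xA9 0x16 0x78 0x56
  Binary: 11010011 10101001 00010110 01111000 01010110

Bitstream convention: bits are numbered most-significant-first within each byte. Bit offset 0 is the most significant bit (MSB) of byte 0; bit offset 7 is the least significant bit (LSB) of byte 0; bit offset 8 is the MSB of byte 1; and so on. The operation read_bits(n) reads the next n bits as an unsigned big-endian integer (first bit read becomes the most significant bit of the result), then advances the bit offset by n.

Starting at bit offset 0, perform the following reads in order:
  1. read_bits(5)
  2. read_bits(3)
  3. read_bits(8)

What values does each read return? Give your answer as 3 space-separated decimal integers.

Read 1: bits[0:5] width=5 -> value=26 (bin 11010); offset now 5 = byte 0 bit 5; 35 bits remain
Read 2: bits[5:8] width=3 -> value=3 (bin 011); offset now 8 = byte 1 bit 0; 32 bits remain
Read 3: bits[8:16] width=8 -> value=169 (bin 10101001); offset now 16 = byte 2 bit 0; 24 bits remain

Answer: 26 3 169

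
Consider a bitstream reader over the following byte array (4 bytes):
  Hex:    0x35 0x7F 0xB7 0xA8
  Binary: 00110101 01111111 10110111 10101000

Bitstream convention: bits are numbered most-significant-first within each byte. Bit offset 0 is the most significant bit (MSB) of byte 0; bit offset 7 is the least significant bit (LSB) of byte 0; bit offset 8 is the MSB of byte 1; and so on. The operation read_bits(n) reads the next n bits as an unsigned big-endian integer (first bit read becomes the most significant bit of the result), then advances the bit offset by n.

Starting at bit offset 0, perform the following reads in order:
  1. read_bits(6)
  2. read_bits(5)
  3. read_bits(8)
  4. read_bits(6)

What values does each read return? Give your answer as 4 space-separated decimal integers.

Answer: 13 11 253 47

Derivation:
Read 1: bits[0:6] width=6 -> value=13 (bin 001101); offset now 6 = byte 0 bit 6; 26 bits remain
Read 2: bits[6:11] width=5 -> value=11 (bin 01011); offset now 11 = byte 1 bit 3; 21 bits remain
Read 3: bits[11:19] width=8 -> value=253 (bin 11111101); offset now 19 = byte 2 bit 3; 13 bits remain
Read 4: bits[19:25] width=6 -> value=47 (bin 101111); offset now 25 = byte 3 bit 1; 7 bits remain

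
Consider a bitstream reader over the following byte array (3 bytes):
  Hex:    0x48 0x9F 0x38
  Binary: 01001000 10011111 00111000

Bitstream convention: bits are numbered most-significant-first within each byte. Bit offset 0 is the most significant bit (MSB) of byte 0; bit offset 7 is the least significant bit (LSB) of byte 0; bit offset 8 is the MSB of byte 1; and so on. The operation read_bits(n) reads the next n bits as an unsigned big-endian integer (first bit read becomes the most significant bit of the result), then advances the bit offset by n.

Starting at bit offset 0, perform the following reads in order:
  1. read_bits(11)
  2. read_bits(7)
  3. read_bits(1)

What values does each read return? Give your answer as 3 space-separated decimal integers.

Read 1: bits[0:11] width=11 -> value=580 (bin 01001000100); offset now 11 = byte 1 bit 3; 13 bits remain
Read 2: bits[11:18] width=7 -> value=124 (bin 1111100); offset now 18 = byte 2 bit 2; 6 bits remain
Read 3: bits[18:19] width=1 -> value=1 (bin 1); offset now 19 = byte 2 bit 3; 5 bits remain

Answer: 580 124 1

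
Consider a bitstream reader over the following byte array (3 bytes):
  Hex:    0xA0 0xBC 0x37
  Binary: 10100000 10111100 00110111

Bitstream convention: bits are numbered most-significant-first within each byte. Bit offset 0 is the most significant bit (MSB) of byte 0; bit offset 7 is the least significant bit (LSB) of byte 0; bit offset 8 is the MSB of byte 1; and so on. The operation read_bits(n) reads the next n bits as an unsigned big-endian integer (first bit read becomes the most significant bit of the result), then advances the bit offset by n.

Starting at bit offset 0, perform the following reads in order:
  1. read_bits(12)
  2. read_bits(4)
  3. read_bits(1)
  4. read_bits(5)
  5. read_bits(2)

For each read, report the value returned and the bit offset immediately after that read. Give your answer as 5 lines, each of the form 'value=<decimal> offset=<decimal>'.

Read 1: bits[0:12] width=12 -> value=2571 (bin 101000001011); offset now 12 = byte 1 bit 4; 12 bits remain
Read 2: bits[12:16] width=4 -> value=12 (bin 1100); offset now 16 = byte 2 bit 0; 8 bits remain
Read 3: bits[16:17] width=1 -> value=0 (bin 0); offset now 17 = byte 2 bit 1; 7 bits remain
Read 4: bits[17:22] width=5 -> value=13 (bin 01101); offset now 22 = byte 2 bit 6; 2 bits remain
Read 5: bits[22:24] width=2 -> value=3 (bin 11); offset now 24 = byte 3 bit 0; 0 bits remain

Answer: value=2571 offset=12
value=12 offset=16
value=0 offset=17
value=13 offset=22
value=3 offset=24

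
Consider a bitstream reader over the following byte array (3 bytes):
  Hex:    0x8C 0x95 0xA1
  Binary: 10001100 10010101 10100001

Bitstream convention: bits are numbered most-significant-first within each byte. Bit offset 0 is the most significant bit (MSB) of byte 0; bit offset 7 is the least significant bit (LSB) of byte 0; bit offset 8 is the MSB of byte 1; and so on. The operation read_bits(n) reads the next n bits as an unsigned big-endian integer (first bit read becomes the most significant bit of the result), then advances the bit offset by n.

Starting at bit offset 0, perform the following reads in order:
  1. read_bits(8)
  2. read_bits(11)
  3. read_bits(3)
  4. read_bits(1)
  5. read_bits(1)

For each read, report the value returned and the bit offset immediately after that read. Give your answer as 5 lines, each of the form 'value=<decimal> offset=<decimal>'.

Answer: value=140 offset=8
value=1197 offset=19
value=0 offset=22
value=0 offset=23
value=1 offset=24

Derivation:
Read 1: bits[0:8] width=8 -> value=140 (bin 10001100); offset now 8 = byte 1 bit 0; 16 bits remain
Read 2: bits[8:19] width=11 -> value=1197 (bin 10010101101); offset now 19 = byte 2 bit 3; 5 bits remain
Read 3: bits[19:22] width=3 -> value=0 (bin 000); offset now 22 = byte 2 bit 6; 2 bits remain
Read 4: bits[22:23] width=1 -> value=0 (bin 0); offset now 23 = byte 2 bit 7; 1 bits remain
Read 5: bits[23:24] width=1 -> value=1 (bin 1); offset now 24 = byte 3 bit 0; 0 bits remain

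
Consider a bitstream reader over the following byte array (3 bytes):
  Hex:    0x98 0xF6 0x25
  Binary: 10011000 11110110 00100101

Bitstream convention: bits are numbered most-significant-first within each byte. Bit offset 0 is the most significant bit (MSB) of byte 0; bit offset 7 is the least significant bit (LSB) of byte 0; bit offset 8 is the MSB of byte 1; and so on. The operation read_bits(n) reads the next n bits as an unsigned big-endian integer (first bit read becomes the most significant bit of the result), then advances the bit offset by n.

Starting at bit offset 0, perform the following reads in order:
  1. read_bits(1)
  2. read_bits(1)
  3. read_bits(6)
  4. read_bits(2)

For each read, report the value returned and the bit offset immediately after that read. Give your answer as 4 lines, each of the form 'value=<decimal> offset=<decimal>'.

Answer: value=1 offset=1
value=0 offset=2
value=24 offset=8
value=3 offset=10

Derivation:
Read 1: bits[0:1] width=1 -> value=1 (bin 1); offset now 1 = byte 0 bit 1; 23 bits remain
Read 2: bits[1:2] width=1 -> value=0 (bin 0); offset now 2 = byte 0 bit 2; 22 bits remain
Read 3: bits[2:8] width=6 -> value=24 (bin 011000); offset now 8 = byte 1 bit 0; 16 bits remain
Read 4: bits[8:10] width=2 -> value=3 (bin 11); offset now 10 = byte 1 bit 2; 14 bits remain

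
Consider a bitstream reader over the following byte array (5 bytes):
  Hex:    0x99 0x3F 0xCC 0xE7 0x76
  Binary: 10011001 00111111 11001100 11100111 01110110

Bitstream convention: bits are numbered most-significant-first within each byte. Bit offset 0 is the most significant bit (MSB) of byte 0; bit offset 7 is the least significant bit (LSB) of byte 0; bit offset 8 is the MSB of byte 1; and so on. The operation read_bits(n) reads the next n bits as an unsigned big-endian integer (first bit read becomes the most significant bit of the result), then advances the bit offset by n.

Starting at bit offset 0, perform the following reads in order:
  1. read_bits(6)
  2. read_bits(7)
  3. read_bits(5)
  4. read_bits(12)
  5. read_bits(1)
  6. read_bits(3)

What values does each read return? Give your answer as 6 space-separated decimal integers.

Answer: 38 39 31 825 1 5

Derivation:
Read 1: bits[0:6] width=6 -> value=38 (bin 100110); offset now 6 = byte 0 bit 6; 34 bits remain
Read 2: bits[6:13] width=7 -> value=39 (bin 0100111); offset now 13 = byte 1 bit 5; 27 bits remain
Read 3: bits[13:18] width=5 -> value=31 (bin 11111); offset now 18 = byte 2 bit 2; 22 bits remain
Read 4: bits[18:30] width=12 -> value=825 (bin 001100111001); offset now 30 = byte 3 bit 6; 10 bits remain
Read 5: bits[30:31] width=1 -> value=1 (bin 1); offset now 31 = byte 3 bit 7; 9 bits remain
Read 6: bits[31:34] width=3 -> value=5 (bin 101); offset now 34 = byte 4 bit 2; 6 bits remain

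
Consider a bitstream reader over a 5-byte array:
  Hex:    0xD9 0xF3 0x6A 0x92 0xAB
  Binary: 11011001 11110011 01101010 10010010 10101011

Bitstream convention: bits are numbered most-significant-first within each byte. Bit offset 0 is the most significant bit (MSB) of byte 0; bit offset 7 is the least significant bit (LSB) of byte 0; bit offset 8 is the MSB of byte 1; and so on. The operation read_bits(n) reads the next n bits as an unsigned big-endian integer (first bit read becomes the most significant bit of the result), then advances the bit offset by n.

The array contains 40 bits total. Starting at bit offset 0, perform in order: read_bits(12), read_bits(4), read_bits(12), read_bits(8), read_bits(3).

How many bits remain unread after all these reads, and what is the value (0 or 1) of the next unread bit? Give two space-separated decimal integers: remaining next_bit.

Answer: 1 1

Derivation:
Read 1: bits[0:12] width=12 -> value=3487 (bin 110110011111); offset now 12 = byte 1 bit 4; 28 bits remain
Read 2: bits[12:16] width=4 -> value=3 (bin 0011); offset now 16 = byte 2 bit 0; 24 bits remain
Read 3: bits[16:28] width=12 -> value=1705 (bin 011010101001); offset now 28 = byte 3 bit 4; 12 bits remain
Read 4: bits[28:36] width=8 -> value=42 (bin 00101010); offset now 36 = byte 4 bit 4; 4 bits remain
Read 5: bits[36:39] width=3 -> value=5 (bin 101); offset now 39 = byte 4 bit 7; 1 bits remain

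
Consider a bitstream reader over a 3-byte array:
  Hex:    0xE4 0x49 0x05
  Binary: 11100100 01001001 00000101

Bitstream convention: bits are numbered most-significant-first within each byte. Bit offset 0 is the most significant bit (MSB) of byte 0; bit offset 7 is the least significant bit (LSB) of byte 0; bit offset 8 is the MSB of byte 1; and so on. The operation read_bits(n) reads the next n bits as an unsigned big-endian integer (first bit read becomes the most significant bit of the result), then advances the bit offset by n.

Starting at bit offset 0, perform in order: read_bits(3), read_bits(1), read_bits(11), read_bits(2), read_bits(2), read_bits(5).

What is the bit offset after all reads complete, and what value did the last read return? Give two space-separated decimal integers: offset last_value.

Answer: 24 5

Derivation:
Read 1: bits[0:3] width=3 -> value=7 (bin 111); offset now 3 = byte 0 bit 3; 21 bits remain
Read 2: bits[3:4] width=1 -> value=0 (bin 0); offset now 4 = byte 0 bit 4; 20 bits remain
Read 3: bits[4:15] width=11 -> value=548 (bin 01000100100); offset now 15 = byte 1 bit 7; 9 bits remain
Read 4: bits[15:17] width=2 -> value=2 (bin 10); offset now 17 = byte 2 bit 1; 7 bits remain
Read 5: bits[17:19] width=2 -> value=0 (bin 00); offset now 19 = byte 2 bit 3; 5 bits remain
Read 6: bits[19:24] width=5 -> value=5 (bin 00101); offset now 24 = byte 3 bit 0; 0 bits remain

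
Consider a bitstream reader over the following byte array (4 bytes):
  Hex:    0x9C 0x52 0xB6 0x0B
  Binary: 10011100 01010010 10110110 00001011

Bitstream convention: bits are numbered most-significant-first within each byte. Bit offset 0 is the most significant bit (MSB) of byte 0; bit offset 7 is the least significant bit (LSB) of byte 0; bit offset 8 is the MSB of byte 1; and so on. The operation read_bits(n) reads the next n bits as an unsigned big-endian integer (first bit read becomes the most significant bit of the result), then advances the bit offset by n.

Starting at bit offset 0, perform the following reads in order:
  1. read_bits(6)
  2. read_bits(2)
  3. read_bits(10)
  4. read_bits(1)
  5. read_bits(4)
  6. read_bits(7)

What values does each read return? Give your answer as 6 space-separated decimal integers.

Answer: 39 0 330 1 11 2

Derivation:
Read 1: bits[0:6] width=6 -> value=39 (bin 100111); offset now 6 = byte 0 bit 6; 26 bits remain
Read 2: bits[6:8] width=2 -> value=0 (bin 00); offset now 8 = byte 1 bit 0; 24 bits remain
Read 3: bits[8:18] width=10 -> value=330 (bin 0101001010); offset now 18 = byte 2 bit 2; 14 bits remain
Read 4: bits[18:19] width=1 -> value=1 (bin 1); offset now 19 = byte 2 bit 3; 13 bits remain
Read 5: bits[19:23] width=4 -> value=11 (bin 1011); offset now 23 = byte 2 bit 7; 9 bits remain
Read 6: bits[23:30] width=7 -> value=2 (bin 0000010); offset now 30 = byte 3 bit 6; 2 bits remain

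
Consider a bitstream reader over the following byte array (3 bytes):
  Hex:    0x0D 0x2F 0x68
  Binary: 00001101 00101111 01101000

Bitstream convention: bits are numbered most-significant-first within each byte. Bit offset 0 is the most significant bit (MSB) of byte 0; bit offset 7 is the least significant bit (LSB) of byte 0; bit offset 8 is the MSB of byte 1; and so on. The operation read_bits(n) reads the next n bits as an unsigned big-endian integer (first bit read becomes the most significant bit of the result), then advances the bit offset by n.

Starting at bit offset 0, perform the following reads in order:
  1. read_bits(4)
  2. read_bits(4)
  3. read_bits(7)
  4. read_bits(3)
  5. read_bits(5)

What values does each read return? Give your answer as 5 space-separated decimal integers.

Answer: 0 13 23 5 20

Derivation:
Read 1: bits[0:4] width=4 -> value=0 (bin 0000); offset now 4 = byte 0 bit 4; 20 bits remain
Read 2: bits[4:8] width=4 -> value=13 (bin 1101); offset now 8 = byte 1 bit 0; 16 bits remain
Read 3: bits[8:15] width=7 -> value=23 (bin 0010111); offset now 15 = byte 1 bit 7; 9 bits remain
Read 4: bits[15:18] width=3 -> value=5 (bin 101); offset now 18 = byte 2 bit 2; 6 bits remain
Read 5: bits[18:23] width=5 -> value=20 (bin 10100); offset now 23 = byte 2 bit 7; 1 bits remain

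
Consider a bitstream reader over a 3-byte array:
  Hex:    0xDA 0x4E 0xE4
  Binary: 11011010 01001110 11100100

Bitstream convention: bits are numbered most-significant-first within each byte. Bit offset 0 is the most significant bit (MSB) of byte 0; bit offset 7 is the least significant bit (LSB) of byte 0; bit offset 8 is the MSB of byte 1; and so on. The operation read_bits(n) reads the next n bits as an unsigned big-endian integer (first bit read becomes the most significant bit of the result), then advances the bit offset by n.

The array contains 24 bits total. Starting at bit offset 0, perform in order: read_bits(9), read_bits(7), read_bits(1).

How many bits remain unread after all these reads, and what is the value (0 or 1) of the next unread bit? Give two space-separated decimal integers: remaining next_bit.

Read 1: bits[0:9] width=9 -> value=436 (bin 110110100); offset now 9 = byte 1 bit 1; 15 bits remain
Read 2: bits[9:16] width=7 -> value=78 (bin 1001110); offset now 16 = byte 2 bit 0; 8 bits remain
Read 3: bits[16:17] width=1 -> value=1 (bin 1); offset now 17 = byte 2 bit 1; 7 bits remain

Answer: 7 1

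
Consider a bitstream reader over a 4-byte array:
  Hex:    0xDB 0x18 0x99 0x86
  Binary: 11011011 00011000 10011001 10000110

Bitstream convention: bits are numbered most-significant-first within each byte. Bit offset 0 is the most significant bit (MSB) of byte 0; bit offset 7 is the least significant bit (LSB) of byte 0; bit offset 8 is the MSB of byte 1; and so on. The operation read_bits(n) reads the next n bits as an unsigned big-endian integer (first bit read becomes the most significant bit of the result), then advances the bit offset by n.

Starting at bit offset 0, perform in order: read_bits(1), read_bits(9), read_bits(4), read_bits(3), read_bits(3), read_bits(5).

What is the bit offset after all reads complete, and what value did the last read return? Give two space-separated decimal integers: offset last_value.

Read 1: bits[0:1] width=1 -> value=1 (bin 1); offset now 1 = byte 0 bit 1; 31 bits remain
Read 2: bits[1:10] width=9 -> value=364 (bin 101101100); offset now 10 = byte 1 bit 2; 22 bits remain
Read 3: bits[10:14] width=4 -> value=6 (bin 0110); offset now 14 = byte 1 bit 6; 18 bits remain
Read 4: bits[14:17] width=3 -> value=1 (bin 001); offset now 17 = byte 2 bit 1; 15 bits remain
Read 5: bits[17:20] width=3 -> value=1 (bin 001); offset now 20 = byte 2 bit 4; 12 bits remain
Read 6: bits[20:25] width=5 -> value=19 (bin 10011); offset now 25 = byte 3 bit 1; 7 bits remain

Answer: 25 19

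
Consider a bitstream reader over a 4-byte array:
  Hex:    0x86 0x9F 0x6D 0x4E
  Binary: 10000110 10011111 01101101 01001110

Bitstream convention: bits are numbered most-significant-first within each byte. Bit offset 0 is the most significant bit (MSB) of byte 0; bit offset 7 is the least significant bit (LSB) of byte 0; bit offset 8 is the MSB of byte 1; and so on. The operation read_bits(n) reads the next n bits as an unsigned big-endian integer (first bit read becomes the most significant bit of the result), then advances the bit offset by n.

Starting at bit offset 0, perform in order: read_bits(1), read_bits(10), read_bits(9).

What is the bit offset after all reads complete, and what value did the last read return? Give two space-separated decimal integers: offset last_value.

Answer: 20 502

Derivation:
Read 1: bits[0:1] width=1 -> value=1 (bin 1); offset now 1 = byte 0 bit 1; 31 bits remain
Read 2: bits[1:11] width=10 -> value=52 (bin 0000110100); offset now 11 = byte 1 bit 3; 21 bits remain
Read 3: bits[11:20] width=9 -> value=502 (bin 111110110); offset now 20 = byte 2 bit 4; 12 bits remain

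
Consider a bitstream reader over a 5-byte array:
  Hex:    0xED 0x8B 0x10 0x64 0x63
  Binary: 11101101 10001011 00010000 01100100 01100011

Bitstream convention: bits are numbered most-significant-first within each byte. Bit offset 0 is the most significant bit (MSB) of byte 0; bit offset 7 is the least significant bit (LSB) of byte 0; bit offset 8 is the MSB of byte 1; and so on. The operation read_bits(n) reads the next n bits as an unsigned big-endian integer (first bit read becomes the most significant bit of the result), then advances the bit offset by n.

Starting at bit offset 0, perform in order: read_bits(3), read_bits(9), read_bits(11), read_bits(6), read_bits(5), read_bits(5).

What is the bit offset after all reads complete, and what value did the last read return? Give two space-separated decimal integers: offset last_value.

Read 1: bits[0:3] width=3 -> value=7 (bin 111); offset now 3 = byte 0 bit 3; 37 bits remain
Read 2: bits[3:12] width=9 -> value=216 (bin 011011000); offset now 12 = byte 1 bit 4; 28 bits remain
Read 3: bits[12:23] width=11 -> value=1416 (bin 10110001000); offset now 23 = byte 2 bit 7; 17 bits remain
Read 4: bits[23:29] width=6 -> value=12 (bin 001100); offset now 29 = byte 3 bit 5; 11 bits remain
Read 5: bits[29:34] width=5 -> value=17 (bin 10001); offset now 34 = byte 4 bit 2; 6 bits remain
Read 6: bits[34:39] width=5 -> value=17 (bin 10001); offset now 39 = byte 4 bit 7; 1 bits remain

Answer: 39 17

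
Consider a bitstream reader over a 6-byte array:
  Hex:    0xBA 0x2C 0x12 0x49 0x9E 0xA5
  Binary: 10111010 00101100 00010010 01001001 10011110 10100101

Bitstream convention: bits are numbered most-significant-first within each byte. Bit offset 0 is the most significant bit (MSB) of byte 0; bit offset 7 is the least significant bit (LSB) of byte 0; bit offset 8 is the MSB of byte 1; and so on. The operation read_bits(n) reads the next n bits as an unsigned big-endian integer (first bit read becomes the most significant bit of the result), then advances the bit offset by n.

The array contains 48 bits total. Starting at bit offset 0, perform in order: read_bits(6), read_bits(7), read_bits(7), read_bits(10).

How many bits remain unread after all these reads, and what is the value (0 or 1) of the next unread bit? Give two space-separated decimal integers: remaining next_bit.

Answer: 18 0

Derivation:
Read 1: bits[0:6] width=6 -> value=46 (bin 101110); offset now 6 = byte 0 bit 6; 42 bits remain
Read 2: bits[6:13] width=7 -> value=69 (bin 1000101); offset now 13 = byte 1 bit 5; 35 bits remain
Read 3: bits[13:20] width=7 -> value=65 (bin 1000001); offset now 20 = byte 2 bit 4; 28 bits remain
Read 4: bits[20:30] width=10 -> value=146 (bin 0010010010); offset now 30 = byte 3 bit 6; 18 bits remain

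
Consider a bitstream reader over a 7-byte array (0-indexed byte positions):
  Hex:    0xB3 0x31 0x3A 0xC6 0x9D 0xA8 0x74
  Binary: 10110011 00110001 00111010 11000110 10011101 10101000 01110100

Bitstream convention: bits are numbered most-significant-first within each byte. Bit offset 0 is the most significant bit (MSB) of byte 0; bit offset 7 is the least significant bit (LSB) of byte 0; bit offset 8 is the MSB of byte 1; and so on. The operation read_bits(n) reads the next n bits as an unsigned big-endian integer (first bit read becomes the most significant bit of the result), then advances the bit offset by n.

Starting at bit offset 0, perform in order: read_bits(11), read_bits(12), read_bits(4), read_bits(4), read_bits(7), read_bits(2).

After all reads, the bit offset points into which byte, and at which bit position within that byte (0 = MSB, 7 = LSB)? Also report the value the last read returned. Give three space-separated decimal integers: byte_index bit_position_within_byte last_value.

Answer: 5 0 1

Derivation:
Read 1: bits[0:11] width=11 -> value=1433 (bin 10110011001); offset now 11 = byte 1 bit 3; 45 bits remain
Read 2: bits[11:23] width=12 -> value=2205 (bin 100010011101); offset now 23 = byte 2 bit 7; 33 bits remain
Read 3: bits[23:27] width=4 -> value=6 (bin 0110); offset now 27 = byte 3 bit 3; 29 bits remain
Read 4: bits[27:31] width=4 -> value=3 (bin 0011); offset now 31 = byte 3 bit 7; 25 bits remain
Read 5: bits[31:38] width=7 -> value=39 (bin 0100111); offset now 38 = byte 4 bit 6; 18 bits remain
Read 6: bits[38:40] width=2 -> value=1 (bin 01); offset now 40 = byte 5 bit 0; 16 bits remain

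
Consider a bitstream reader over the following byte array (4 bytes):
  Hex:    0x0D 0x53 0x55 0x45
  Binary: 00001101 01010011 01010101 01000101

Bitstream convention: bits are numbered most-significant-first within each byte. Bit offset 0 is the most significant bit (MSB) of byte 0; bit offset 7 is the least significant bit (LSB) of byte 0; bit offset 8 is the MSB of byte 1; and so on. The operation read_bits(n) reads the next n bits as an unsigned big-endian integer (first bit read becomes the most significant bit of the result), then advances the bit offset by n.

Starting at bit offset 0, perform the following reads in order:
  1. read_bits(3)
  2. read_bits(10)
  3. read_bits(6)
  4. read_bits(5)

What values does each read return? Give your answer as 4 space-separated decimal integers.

Answer: 0 426 26 21

Derivation:
Read 1: bits[0:3] width=3 -> value=0 (bin 000); offset now 3 = byte 0 bit 3; 29 bits remain
Read 2: bits[3:13] width=10 -> value=426 (bin 0110101010); offset now 13 = byte 1 bit 5; 19 bits remain
Read 3: bits[13:19] width=6 -> value=26 (bin 011010); offset now 19 = byte 2 bit 3; 13 bits remain
Read 4: bits[19:24] width=5 -> value=21 (bin 10101); offset now 24 = byte 3 bit 0; 8 bits remain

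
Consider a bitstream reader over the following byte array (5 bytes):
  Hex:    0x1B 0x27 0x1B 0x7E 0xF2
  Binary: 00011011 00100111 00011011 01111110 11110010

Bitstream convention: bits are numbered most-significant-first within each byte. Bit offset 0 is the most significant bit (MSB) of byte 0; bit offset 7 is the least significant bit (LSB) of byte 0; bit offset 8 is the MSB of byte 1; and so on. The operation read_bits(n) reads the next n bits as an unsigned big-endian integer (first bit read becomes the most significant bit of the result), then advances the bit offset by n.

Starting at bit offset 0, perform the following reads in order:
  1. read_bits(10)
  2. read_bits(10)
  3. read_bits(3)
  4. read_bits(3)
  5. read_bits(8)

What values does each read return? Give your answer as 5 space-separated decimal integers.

Answer: 108 625 5 5 251

Derivation:
Read 1: bits[0:10] width=10 -> value=108 (bin 0001101100); offset now 10 = byte 1 bit 2; 30 bits remain
Read 2: bits[10:20] width=10 -> value=625 (bin 1001110001); offset now 20 = byte 2 bit 4; 20 bits remain
Read 3: bits[20:23] width=3 -> value=5 (bin 101); offset now 23 = byte 2 bit 7; 17 bits remain
Read 4: bits[23:26] width=3 -> value=5 (bin 101); offset now 26 = byte 3 bit 2; 14 bits remain
Read 5: bits[26:34] width=8 -> value=251 (bin 11111011); offset now 34 = byte 4 bit 2; 6 bits remain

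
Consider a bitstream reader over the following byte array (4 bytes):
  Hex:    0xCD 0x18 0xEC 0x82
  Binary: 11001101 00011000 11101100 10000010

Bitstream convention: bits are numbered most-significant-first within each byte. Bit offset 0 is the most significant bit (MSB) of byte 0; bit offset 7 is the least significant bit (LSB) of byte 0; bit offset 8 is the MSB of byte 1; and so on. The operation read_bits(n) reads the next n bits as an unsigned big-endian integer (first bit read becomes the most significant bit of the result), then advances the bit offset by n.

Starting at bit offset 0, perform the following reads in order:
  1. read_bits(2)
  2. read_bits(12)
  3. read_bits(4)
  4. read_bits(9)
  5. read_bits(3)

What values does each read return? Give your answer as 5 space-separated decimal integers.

Read 1: bits[0:2] width=2 -> value=3 (bin 11); offset now 2 = byte 0 bit 2; 30 bits remain
Read 2: bits[2:14] width=12 -> value=838 (bin 001101000110); offset now 14 = byte 1 bit 6; 18 bits remain
Read 3: bits[14:18] width=4 -> value=3 (bin 0011); offset now 18 = byte 2 bit 2; 14 bits remain
Read 4: bits[18:27] width=9 -> value=356 (bin 101100100); offset now 27 = byte 3 bit 3; 5 bits remain
Read 5: bits[27:30] width=3 -> value=0 (bin 000); offset now 30 = byte 3 bit 6; 2 bits remain

Answer: 3 838 3 356 0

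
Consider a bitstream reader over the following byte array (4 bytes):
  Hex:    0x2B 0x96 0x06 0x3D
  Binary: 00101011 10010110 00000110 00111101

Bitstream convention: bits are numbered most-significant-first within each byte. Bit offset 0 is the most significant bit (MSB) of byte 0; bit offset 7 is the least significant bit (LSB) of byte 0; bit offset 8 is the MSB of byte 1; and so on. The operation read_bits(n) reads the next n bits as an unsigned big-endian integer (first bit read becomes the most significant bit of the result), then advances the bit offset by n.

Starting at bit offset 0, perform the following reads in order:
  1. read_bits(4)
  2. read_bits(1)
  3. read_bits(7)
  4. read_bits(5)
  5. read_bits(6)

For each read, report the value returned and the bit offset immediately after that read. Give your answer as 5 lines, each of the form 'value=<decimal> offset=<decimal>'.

Read 1: bits[0:4] width=4 -> value=2 (bin 0010); offset now 4 = byte 0 bit 4; 28 bits remain
Read 2: bits[4:5] width=1 -> value=1 (bin 1); offset now 5 = byte 0 bit 5; 27 bits remain
Read 3: bits[5:12] width=7 -> value=57 (bin 0111001); offset now 12 = byte 1 bit 4; 20 bits remain
Read 4: bits[12:17] width=5 -> value=12 (bin 01100); offset now 17 = byte 2 bit 1; 15 bits remain
Read 5: bits[17:23] width=6 -> value=3 (bin 000011); offset now 23 = byte 2 bit 7; 9 bits remain

Answer: value=2 offset=4
value=1 offset=5
value=57 offset=12
value=12 offset=17
value=3 offset=23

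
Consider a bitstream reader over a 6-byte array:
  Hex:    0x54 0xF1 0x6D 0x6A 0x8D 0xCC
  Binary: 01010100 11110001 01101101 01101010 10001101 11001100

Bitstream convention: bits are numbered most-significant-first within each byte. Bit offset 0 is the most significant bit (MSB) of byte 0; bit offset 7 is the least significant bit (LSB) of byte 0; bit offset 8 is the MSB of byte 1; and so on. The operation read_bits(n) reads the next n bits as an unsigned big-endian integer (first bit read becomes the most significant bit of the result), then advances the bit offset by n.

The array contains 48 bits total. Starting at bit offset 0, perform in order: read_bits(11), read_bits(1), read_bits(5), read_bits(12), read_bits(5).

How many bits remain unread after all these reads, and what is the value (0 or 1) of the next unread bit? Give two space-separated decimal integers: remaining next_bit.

Answer: 14 0

Derivation:
Read 1: bits[0:11] width=11 -> value=679 (bin 01010100111); offset now 11 = byte 1 bit 3; 37 bits remain
Read 2: bits[11:12] width=1 -> value=1 (bin 1); offset now 12 = byte 1 bit 4; 36 bits remain
Read 3: bits[12:17] width=5 -> value=2 (bin 00010); offset now 17 = byte 2 bit 1; 31 bits remain
Read 4: bits[17:29] width=12 -> value=3501 (bin 110110101101); offset now 29 = byte 3 bit 5; 19 bits remain
Read 5: bits[29:34] width=5 -> value=10 (bin 01010); offset now 34 = byte 4 bit 2; 14 bits remain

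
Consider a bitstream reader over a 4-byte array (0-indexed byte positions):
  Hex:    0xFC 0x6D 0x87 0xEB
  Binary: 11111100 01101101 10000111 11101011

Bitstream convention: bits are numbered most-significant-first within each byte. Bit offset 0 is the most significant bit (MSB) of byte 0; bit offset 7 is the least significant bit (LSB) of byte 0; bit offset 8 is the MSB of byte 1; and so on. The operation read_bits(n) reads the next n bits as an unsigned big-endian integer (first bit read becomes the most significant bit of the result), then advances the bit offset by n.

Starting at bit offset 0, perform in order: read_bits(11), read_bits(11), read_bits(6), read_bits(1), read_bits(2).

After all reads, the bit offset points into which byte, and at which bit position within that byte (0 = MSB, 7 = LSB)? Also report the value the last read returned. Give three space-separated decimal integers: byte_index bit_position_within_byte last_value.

Answer: 3 7 1

Derivation:
Read 1: bits[0:11] width=11 -> value=2019 (bin 11111100011); offset now 11 = byte 1 bit 3; 21 bits remain
Read 2: bits[11:22] width=11 -> value=865 (bin 01101100001); offset now 22 = byte 2 bit 6; 10 bits remain
Read 3: bits[22:28] width=6 -> value=62 (bin 111110); offset now 28 = byte 3 bit 4; 4 bits remain
Read 4: bits[28:29] width=1 -> value=1 (bin 1); offset now 29 = byte 3 bit 5; 3 bits remain
Read 5: bits[29:31] width=2 -> value=1 (bin 01); offset now 31 = byte 3 bit 7; 1 bits remain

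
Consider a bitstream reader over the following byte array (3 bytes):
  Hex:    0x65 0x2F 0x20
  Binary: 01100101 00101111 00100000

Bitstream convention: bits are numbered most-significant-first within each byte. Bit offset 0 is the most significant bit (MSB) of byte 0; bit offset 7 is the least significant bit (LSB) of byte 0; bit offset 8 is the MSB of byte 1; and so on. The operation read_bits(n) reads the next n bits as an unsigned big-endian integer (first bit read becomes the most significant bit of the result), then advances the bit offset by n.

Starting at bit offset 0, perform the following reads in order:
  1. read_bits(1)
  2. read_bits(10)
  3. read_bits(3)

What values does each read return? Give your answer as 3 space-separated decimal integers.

Read 1: bits[0:1] width=1 -> value=0 (bin 0); offset now 1 = byte 0 bit 1; 23 bits remain
Read 2: bits[1:11] width=10 -> value=809 (bin 1100101001); offset now 11 = byte 1 bit 3; 13 bits remain
Read 3: bits[11:14] width=3 -> value=3 (bin 011); offset now 14 = byte 1 bit 6; 10 bits remain

Answer: 0 809 3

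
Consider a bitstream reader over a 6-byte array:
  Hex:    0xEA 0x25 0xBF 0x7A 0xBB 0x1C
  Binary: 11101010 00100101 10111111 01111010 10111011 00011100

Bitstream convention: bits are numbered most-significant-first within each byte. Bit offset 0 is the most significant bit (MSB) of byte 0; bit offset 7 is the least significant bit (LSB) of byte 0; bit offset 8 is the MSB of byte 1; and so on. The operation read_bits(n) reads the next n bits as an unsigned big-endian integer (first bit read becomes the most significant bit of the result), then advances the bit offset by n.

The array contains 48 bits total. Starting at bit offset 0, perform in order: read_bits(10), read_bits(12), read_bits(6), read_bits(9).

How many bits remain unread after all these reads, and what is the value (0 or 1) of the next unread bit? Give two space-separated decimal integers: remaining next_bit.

Answer: 11 0

Derivation:
Read 1: bits[0:10] width=10 -> value=936 (bin 1110101000); offset now 10 = byte 1 bit 2; 38 bits remain
Read 2: bits[10:22] width=12 -> value=2415 (bin 100101101111); offset now 22 = byte 2 bit 6; 26 bits remain
Read 3: bits[22:28] width=6 -> value=55 (bin 110111); offset now 28 = byte 3 bit 4; 20 bits remain
Read 4: bits[28:37] width=9 -> value=343 (bin 101010111); offset now 37 = byte 4 bit 5; 11 bits remain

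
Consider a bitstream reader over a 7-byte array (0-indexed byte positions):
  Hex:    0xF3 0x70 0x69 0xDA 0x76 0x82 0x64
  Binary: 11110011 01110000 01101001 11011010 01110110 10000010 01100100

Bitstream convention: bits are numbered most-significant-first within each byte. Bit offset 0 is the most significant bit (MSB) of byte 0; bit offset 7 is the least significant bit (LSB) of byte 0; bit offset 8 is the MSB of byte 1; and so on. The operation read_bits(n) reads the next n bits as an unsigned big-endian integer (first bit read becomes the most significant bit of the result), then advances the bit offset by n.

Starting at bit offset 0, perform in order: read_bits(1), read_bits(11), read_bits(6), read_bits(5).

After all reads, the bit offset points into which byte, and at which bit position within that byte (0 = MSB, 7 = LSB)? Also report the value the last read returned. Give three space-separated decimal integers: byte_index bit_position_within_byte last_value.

Read 1: bits[0:1] width=1 -> value=1 (bin 1); offset now 1 = byte 0 bit 1; 55 bits remain
Read 2: bits[1:12] width=11 -> value=1847 (bin 11100110111); offset now 12 = byte 1 bit 4; 44 bits remain
Read 3: bits[12:18] width=6 -> value=1 (bin 000001); offset now 18 = byte 2 bit 2; 38 bits remain
Read 4: bits[18:23] width=5 -> value=20 (bin 10100); offset now 23 = byte 2 bit 7; 33 bits remain

Answer: 2 7 20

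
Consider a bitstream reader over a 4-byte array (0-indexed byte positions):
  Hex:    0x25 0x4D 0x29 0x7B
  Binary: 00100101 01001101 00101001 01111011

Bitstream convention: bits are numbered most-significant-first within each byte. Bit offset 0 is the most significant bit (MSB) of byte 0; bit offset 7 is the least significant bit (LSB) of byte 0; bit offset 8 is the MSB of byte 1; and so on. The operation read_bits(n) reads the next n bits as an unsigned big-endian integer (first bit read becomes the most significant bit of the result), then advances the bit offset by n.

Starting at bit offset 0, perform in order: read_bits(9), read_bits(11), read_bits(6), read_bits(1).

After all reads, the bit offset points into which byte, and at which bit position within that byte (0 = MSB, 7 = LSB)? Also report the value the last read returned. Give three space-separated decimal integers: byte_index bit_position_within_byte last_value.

Read 1: bits[0:9] width=9 -> value=74 (bin 001001010); offset now 9 = byte 1 bit 1; 23 bits remain
Read 2: bits[9:20] width=11 -> value=1234 (bin 10011010010); offset now 20 = byte 2 bit 4; 12 bits remain
Read 3: bits[20:26] width=6 -> value=37 (bin 100101); offset now 26 = byte 3 bit 2; 6 bits remain
Read 4: bits[26:27] width=1 -> value=1 (bin 1); offset now 27 = byte 3 bit 3; 5 bits remain

Answer: 3 3 1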